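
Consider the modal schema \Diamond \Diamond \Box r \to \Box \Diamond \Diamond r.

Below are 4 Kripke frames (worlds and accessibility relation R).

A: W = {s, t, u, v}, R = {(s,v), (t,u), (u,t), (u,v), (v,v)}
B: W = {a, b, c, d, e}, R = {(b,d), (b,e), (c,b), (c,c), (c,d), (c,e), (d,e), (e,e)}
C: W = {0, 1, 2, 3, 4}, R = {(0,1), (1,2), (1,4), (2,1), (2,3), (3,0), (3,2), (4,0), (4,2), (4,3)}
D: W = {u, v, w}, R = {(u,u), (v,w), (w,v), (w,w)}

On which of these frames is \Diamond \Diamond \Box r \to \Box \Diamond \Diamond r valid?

This is the axiom for a generalized confluence (Geach) condition; its first-order frame correspondent is \forall x \forall y \forall z ((x R^2 y \wedge xRz) \to \exists w (yRw \wedge z R^2 w)).
A: holds.
B: holds.
C: fails — 1R²0, 1R2 but no w with 0Rw and 2R²w.
D: holds.
Valid on: A, B, D.

A, B, D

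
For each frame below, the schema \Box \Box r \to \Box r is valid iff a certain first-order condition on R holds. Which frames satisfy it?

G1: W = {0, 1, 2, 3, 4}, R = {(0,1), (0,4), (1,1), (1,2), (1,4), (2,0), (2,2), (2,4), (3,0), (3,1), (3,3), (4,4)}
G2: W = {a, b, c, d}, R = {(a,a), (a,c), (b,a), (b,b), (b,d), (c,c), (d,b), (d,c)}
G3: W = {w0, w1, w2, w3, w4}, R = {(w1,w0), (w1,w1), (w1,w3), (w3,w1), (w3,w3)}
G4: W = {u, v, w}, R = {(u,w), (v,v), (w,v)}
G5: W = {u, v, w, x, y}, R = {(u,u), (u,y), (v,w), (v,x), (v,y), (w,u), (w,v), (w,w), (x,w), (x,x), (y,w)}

G1, G2, G3

The schema corresponds to density: \forall x \forall y (Rxy \to \exists z (Rxz \wedge Rzy)).
G1: ✓.
G2: ✓.
G3: ✓.
G4: fails — Ruw but no z with Ruz and Rzw.
G5: fails — Rvy but no z with Rvz and Rzy.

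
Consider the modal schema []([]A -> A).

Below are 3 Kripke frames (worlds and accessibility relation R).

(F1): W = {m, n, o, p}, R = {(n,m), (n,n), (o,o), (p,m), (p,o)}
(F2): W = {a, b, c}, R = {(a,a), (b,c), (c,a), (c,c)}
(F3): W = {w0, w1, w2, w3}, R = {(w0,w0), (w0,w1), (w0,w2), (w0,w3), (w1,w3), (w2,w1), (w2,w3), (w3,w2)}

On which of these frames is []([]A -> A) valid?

The schema corresponds to shift-reflexivity: forall x forall y (Rxy -> Ryy).
(F1): fails — Rpm but not Rmm.
(F2): holds.
(F3): fails — Rw3w2 but not Rw2w2.

(F2)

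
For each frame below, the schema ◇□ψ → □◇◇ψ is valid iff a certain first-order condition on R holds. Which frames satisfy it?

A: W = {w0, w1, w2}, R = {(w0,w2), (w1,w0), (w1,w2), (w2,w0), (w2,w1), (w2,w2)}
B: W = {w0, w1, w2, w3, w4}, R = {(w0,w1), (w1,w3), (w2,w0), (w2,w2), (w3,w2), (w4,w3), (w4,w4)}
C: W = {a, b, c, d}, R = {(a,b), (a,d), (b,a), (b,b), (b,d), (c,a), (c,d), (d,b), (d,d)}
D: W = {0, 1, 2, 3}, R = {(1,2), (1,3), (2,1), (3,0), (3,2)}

A, C

This is the axiom for a generalized confluence (Geach) condition; its first-order frame correspondent is ∀x ∀y ∀z ((xRy ∧ xRz) → ∃w (yRw ∧ zR²w)).
A: satisfies the condition.
B: fails — w0Rw1, w0Rw1 but no w with w1Rw and w1R²w.
C: satisfies the condition.
D: fails — 1R2, 1R2 but no w with 2Rw and 2R²w.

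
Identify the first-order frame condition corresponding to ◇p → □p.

Suppose ◇p→□p is valid. Take Rxy, Rxz and set V(p)={y}. Then ◇p at x, so □p at x, so p at z, i.e. z=y.
The converse is a direct semantic check.
Frame condition: ∀x ∀y ∀z (Rxy ∧ Rxz → y = z).

partial functionality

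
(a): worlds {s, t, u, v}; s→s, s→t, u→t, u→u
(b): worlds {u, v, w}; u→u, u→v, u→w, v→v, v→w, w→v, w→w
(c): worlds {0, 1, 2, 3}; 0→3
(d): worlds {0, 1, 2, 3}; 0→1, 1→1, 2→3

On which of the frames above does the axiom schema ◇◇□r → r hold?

(c)

Frame correspondent (Sahlqvist): ∀x ∀y (xR²y → ∃w (yRw ∧ x = w)) — i.e. a generalized confluence (Geach) condition.
(a): fails — sR²t but no w with tRw and s=w.
(b): fails — uR²v but no t with vRt and u=t.
(c): holds.
(d): fails — 0R²1 but no w with 1Rw and 0=w.
Valid on: (c).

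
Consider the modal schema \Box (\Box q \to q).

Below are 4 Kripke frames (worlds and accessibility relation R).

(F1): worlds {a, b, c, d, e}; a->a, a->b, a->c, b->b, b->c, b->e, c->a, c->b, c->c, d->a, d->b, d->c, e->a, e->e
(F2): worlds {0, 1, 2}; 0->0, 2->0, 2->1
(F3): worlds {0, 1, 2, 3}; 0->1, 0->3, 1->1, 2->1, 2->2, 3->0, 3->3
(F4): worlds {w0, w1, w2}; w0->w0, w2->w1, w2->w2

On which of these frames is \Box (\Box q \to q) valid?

(F1)

The schema corresponds to shift-reflexivity: \forall x \forall y (Rxy \to Ryy).
(F1): ✓.
(F2): fails — R21 but not R11.
(F3): fails — R30 but not R00.
(F4): fails — Rw2w1 but not Rw1w1.
Valid on: (F1).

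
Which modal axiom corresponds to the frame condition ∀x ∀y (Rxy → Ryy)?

□(□r → r)

This is shift-reflexivity; the standard corresponding axiom is T□: □(□r → r).
Suppose □(□r→r) is valid. Take Rxy and set V(r)={w : Ryw}. Then at y, □r holds; since □(□r→r) at x, □r→r at y, so r at y, i.e. Ryy.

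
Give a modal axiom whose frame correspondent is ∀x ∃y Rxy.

A defining formula is □r → ◇r (the D axiom).
Suppose □r→◇r is valid. At any x set V(r)=W. Then □r at x, so ◇r at x, so x has a successor.

□r → ◇r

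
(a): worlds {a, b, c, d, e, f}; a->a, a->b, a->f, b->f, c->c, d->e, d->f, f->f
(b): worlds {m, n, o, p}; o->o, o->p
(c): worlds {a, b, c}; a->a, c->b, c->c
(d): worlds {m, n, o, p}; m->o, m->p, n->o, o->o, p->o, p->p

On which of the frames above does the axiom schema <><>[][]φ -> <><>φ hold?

(a), (d)

Frame correspondent (Sahlqvist): forall x forall y (x R^2 y -> exists w (y R^2 w & x R^2 w)) — i.e. a generalized confluence (Geach) condition.
(a): satisfies the condition.
(b): fails — oR²p but no w with pR²w and oR²w.
(c): fails — cR²b but no w with bR²w and cR²w.
(d): satisfies the condition.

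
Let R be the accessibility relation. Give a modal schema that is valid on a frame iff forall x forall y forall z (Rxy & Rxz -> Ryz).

◇r → □◇r

A defining formula is ◇r → □◇r (the 5 axiom).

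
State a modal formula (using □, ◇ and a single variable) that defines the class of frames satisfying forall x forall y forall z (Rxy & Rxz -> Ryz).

The condition is the Euclidean property. The 5 schema ◇s → □◇s defines it.
Suppose ◇s→□◇s is valid. Take Rxy, Rxz and set V(s)={y}. Then ◇s at x, so □◇s at x, so ◇s at z, so some w with Rzw has s; w=y, i.e. Rzy. By symmetry of the argument, Ryz.

◇s → □◇s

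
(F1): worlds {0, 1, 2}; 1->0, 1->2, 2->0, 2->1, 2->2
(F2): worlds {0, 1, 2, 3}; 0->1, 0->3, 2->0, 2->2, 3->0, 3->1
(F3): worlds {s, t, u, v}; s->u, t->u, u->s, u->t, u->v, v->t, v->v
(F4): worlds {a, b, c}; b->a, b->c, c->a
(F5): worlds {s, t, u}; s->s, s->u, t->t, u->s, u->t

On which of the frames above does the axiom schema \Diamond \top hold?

Frame correspondent (Sahlqvist): \forall x \exists y Rxy — i.e. seriality.
(F1): fails — world 0 has no successor.
(F2): fails — world 1 has no successor.
(F3): holds.
(F4): fails — world a has no successor.
(F5): holds.

(F3), (F5)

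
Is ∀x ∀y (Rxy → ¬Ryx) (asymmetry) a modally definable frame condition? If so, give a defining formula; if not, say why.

No

If a class were modally definable it would be closed under surjective bounded morphisms (Goldblatt–Thomason).
The 5-cycle (worlds 0,1,2,3,4 with 0→1→2→3→4→0) is asymmetric. Mapping every world to a single reflexive point • is a surjective bounded morphism, and the reflexive point is not asymmetric (R•• but asymmetry requires ¬R••).
So the class is not modally definable.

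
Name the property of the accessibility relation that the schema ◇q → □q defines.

Suppose ◇q→□q is valid. Take Rxy, Rxz and set V(q)={y}. Then ◇q at x, so □q at x, so q at z, i.e. z=y.
The converse is a direct semantic check.
So the correspondent is partial functionality.

partial functionality: ∀x ∀y ∀z (Rxy ∧ Rxz → y = z)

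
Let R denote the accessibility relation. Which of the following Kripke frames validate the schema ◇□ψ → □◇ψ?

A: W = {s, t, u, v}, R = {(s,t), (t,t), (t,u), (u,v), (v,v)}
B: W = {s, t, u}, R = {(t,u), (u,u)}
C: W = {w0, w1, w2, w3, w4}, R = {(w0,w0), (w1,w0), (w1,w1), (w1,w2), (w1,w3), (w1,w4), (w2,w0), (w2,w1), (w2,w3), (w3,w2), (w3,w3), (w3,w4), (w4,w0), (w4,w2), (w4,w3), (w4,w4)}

B

Frame correspondent (Sahlqvist): ∀x ∀y ∀z (Rxy ∧ Rxz → ∃w (Ryw ∧ Rzw)) — i.e. convergence.
A: fails — Rtt and Rtu but t and u have no common successor.
B: ✓.
C: fails — Rw1w0 and Rw1w3 but w0 and w3 have no common successor.
Valid on: B.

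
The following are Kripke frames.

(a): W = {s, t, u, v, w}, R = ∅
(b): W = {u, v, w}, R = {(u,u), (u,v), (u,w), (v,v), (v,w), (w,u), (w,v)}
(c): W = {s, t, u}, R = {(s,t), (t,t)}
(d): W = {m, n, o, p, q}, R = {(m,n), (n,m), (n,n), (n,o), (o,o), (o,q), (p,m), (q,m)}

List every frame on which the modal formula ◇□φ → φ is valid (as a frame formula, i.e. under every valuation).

(a)

This is the axiom for a generalized confluence (Geach) condition; its first-order frame correspondent is ∀x ∀y (xRy → ∃w (yRw ∧ x = w)).
(a): satisfies the condition.
(b): fails — uRv but no t with vRt and u=t.
(c): fails — sRt but no w with tRw and s=w.
(d): fails — nRo but no w with oRw and n=w.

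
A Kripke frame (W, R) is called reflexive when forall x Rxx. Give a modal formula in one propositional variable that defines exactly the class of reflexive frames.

This is reflexivity; the standard corresponding axiom is T: □ψ → ψ.
Suppose □ψ→ψ is valid. At any x set V(ψ)={w : Rxw}. Then □ψ holds at x, so ψ holds at x, i.e. Rxx.

□ψ → ψ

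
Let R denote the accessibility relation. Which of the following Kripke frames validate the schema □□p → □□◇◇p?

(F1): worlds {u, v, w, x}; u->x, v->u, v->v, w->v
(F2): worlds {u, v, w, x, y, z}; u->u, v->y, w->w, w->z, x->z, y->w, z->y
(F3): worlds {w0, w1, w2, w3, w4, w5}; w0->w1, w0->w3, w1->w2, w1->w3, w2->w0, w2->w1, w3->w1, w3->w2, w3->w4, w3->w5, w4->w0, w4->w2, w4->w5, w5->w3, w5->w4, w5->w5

(F3)

Frame correspondent (Sahlqvist): ∀x ∀z (xR²z → ∃w (xR²w ∧ zR²w)) — i.e. a generalized confluence (Geach) condition.
(F1): fails — vR²u but no t with vR²t and uR²t.
(F2): fails — xR²y but no t with xR²t and yR²t.
(F3): condition met.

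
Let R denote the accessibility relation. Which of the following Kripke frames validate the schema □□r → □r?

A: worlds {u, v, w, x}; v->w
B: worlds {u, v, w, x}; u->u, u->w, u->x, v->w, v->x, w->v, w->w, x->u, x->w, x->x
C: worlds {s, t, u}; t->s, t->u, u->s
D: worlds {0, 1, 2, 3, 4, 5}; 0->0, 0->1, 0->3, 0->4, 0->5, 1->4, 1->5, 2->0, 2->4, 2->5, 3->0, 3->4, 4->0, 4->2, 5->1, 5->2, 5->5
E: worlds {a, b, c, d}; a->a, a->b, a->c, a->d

Frame correspondent (Sahlqvist): ∀x ∀y (Rxy → ∃z (Rxz ∧ Rzy)) — i.e. density.
A: fails — Rvw but no z with Rvz and Rzw.
B: satisfies the condition.
C: fails — Rus but no z with Ruz and Rzs.
D: fails — R14 but no z with R1z and Rz4.
E: satisfies the condition.

B, E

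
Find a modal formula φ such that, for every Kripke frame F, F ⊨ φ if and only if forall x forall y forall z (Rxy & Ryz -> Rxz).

□s → □□s

This is transitivity; the standard corresponding axiom is 4: □s → □□s.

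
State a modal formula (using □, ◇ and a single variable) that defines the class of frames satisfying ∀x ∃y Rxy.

□q → ◇q

The condition is seriality. The D schema □q → ◇q defines it.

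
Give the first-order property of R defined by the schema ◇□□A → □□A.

∀x ∀y ∀z ((xRy ∧ xR²z) → ∃w (yR²w ∧ z = w))

This is a Sahlqvist (Geach-type) schema ◇^1□^2A → □^2◇^0A.
Minimal-valuation argument: fix x; take any y with xR^1y and any z with xR^2z. Set V(A) to the set of worlds R-reachable from y in exactly 2 steps. Then □^2A holds at y, so the antecedent holds at x; validity forces ◇^0A at z, giving a w with zR^0w and yR^2w.
First-order correspondent: ∀x ∀y ∀z ((xRy ∧ xR²z) → ∃w (yR²w ∧ z = w)).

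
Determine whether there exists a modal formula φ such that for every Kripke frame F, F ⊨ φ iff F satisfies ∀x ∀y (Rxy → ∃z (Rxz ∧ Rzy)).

Yes — defined by □□p → □p

Yes: it is density, defined by the C4 schema □□p → □p.
Suppose □□p→□p is valid. Take Rxy and set V(p)={w : xR²w}. Then □□p at x, so □p at x, so p at y, i.e. ∃z(Rxz∧Rzy).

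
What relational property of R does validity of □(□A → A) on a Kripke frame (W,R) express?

shift-reflexivity

Suppose □(□A→A) is valid. Take Rxy and set V(A)={w : Ryw}. Then at y, □A holds; since □(□A→A) at x, □A→A at y, so A at y, i.e. Ryy.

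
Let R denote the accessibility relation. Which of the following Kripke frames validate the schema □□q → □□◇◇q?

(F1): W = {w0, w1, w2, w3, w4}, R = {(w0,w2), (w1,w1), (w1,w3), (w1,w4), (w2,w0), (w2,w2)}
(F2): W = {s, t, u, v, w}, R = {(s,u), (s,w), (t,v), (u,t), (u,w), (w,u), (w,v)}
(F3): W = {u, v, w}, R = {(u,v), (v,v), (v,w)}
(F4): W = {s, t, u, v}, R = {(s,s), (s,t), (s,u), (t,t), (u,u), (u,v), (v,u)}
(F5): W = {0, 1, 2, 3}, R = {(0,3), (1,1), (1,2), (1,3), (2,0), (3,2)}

(F4)

Frame correspondent (Sahlqvist): ∀x ∀z (xR²z → ∃w (xR²w ∧ zR²w)) — i.e. a generalized confluence (Geach) condition.
(F1): fails — w1R²w3 but no w with w1R²w and w3R²w.
(F2): fails — sR²t but no w* with sR²w* and tR²w*.
(F3): fails — uR²w but no t with uR²t and wR²t.
(F4): condition met.
(F5): fails — 0R²2 but no w with 0R²w and 2R²w.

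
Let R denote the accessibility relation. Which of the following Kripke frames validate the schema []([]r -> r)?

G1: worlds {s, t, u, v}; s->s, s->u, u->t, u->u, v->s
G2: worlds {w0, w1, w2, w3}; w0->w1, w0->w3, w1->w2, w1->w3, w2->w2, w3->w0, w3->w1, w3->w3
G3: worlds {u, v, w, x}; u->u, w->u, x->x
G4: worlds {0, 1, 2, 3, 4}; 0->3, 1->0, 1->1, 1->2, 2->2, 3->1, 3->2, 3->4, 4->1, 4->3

G3

Frame correspondent (Sahlqvist): forall x forall y (Rxy -> Ryy) — i.e. shift-reflexivity.
G1: fails — Rut but not Rtt.
G2: fails — Rw3w1 but not Rw1w1.
G3: holds.
G4: fails — R10 but not R00.
Valid on: G3.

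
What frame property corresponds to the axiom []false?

emptiness of R: forall x forall y ~Rxy

□⊥ is valid iff no world has any successor (otherwise □⊥ fails at any world with one).
Conversely, on a frame with emptiness of R the schema holds at every world under every valuation.
Frame condition: forall x forall y ~Rxy.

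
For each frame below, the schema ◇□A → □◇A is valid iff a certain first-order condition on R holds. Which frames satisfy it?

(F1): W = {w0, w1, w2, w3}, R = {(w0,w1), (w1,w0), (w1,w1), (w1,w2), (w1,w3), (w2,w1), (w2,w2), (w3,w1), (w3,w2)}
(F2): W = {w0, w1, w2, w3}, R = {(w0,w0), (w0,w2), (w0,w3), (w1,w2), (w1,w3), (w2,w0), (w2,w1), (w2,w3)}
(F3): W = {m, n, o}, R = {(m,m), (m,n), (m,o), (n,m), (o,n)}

Frame correspondent (Sahlqvist): ∀x ∀y ∀z (Rxy ∧ Rxz → ∃w (Ryw ∧ Rzw)) — i.e. convergence.
(F1): holds.
(F2): fails — Rw0w2 and Rw0w3 but w2 and w3 have no common successor.
(F3): fails — Rmo and Rmn but o and n have no common successor.
Valid on: (F1).

(F1)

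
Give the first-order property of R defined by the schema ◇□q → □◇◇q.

∀x ∀y ∀z ((xRy ∧ xRz) → ∃w (yRw ∧ zR²w))

This is a Sahlqvist (Geach-type) schema ◇^1□^1q → □^1◇^2q.
First-order correspondent: ∀x ∀y ∀z ((xRy ∧ xRz) → ∃w (yRw ∧ zR²w)).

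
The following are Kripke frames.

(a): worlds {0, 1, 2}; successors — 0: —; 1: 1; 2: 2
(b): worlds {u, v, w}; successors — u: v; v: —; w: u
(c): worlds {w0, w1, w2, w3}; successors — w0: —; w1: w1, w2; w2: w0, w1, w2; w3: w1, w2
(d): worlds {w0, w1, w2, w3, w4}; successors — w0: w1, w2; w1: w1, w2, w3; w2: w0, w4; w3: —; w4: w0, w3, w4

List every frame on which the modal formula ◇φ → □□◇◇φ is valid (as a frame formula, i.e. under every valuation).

(a)

The schema corresponds to a generalized confluence (Geach) condition: ∀x ∀y ∀z ((xRy ∧ xR²z) → ∃w (y = w ∧ zR²w)).
(a): holds.
(b): fails — wRu, wR²v but no t with u=t and vR²t.
(c): fails — w1Rw1, w1R²w0 but no w with w1=w and w0R²w.
(d): fails — w0Rw1, w0R²w3 but no w with w1=w and w3R²w.
Valid on: (a).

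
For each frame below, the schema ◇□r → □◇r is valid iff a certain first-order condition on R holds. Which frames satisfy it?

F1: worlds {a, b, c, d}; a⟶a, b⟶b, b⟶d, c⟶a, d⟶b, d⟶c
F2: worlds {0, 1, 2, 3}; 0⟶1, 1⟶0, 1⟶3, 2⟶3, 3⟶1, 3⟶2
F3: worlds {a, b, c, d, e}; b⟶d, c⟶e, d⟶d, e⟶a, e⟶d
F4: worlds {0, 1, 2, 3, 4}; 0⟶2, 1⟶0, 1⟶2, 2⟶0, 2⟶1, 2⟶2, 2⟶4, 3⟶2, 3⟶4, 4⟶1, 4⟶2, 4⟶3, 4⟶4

Frame correspondent (Sahlqvist): ∀x ∀y ∀z (Rxy ∧ Rxz → ∃w (Ryw ∧ Rzw)) — i.e. convergence.
F1: fails — Rdc and Rdb but c and b have no common successor.
F2: satisfies the condition.
F3: fails — Rea and Rea but a and a have no common successor.
F4: satisfies the condition.
Valid on: F2, F4.

F2, F4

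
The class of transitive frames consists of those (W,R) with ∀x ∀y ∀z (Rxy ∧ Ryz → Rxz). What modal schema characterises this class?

The condition is transitivity. The 4 schema □q → □□q defines it.
Suppose □q→□□q is valid. Take Rxy, Ryz and set V(q)={w : Rxw}. Then □q at x, so □□q at x, so □q at y, so q at z, i.e. Rxz.

□q → □□q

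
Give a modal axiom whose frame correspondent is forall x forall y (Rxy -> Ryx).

s → □◇s

This is symmetry; the standard corresponding axiom is B: s → □◇s.
Suppose s→□◇s is valid. Take Rxy and set V(s)={x}. Then s at x, so □◇s at x, so ◇s at y, so some z with Ryz has s; z=x, i.e. Ryx.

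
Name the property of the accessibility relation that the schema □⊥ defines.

This is the Ver axiom.
Its frame correspondent is emptiness of R — ∀x ∀y ¬Rxy.

emptiness of R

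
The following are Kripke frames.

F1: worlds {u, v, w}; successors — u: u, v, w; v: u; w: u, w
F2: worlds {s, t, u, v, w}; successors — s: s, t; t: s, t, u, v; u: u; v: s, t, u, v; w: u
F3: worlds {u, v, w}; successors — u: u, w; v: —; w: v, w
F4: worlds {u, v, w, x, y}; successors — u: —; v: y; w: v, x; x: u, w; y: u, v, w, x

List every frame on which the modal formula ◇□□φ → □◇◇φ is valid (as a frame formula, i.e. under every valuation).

F1, F2

Frame correspondent (Sahlqvist): ∀x ∀y ∀z ((xRy ∧ xRz) → ∃w (yR²w ∧ zR²w)) — i.e. a generalized confluence (Geach) condition.
F1: satisfies the condition.
F2: satisfies the condition.
F3: fails — wRv, wRv but no t with vR²t and vR²t.
F4: fails — xRu, xRu but no t with uR²t and uR²t.
Valid on: F1, F2.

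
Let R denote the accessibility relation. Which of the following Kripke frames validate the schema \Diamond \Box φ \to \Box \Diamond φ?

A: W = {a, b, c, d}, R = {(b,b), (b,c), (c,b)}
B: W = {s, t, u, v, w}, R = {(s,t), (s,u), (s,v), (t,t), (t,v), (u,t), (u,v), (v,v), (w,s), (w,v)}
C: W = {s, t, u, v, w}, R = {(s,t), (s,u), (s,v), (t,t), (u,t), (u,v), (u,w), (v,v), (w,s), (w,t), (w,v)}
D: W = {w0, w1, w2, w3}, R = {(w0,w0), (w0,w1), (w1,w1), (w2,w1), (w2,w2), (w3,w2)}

A, B, D

The schema corresponds to convergence: \forall x \forall y \forall z (Rxy \wedge Rxz \to \exists w (Ryw \wedge Rzw)).
A: holds.
B: holds.
C: fails — Rsv and Rst but v and t have no common successor.
D: holds.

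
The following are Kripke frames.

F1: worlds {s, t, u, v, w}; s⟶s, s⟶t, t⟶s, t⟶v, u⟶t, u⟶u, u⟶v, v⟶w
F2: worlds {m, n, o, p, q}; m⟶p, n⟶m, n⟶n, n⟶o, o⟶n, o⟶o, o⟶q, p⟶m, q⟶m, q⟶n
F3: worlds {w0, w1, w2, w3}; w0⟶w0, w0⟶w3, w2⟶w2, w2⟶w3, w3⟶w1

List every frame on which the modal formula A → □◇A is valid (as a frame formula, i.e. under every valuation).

none

Frame correspondent (Sahlqvist): ∀x ∀y (Rxy → Ryx) — i.e. symmetry.
F1: fails — Ruv but not Rvu.
F2: fails — Roq but not Rqo.
F3: fails — Rw3w1 but not Rw1w3.
Valid on no frame.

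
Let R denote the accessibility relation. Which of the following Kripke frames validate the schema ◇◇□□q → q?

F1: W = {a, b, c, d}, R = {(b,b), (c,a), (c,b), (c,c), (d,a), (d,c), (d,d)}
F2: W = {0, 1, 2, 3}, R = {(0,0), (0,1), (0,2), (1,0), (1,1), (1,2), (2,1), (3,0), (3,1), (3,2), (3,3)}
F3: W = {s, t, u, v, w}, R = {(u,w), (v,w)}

F3

Frame correspondent (Sahlqvist): ∀x ∀y (xR²y → ∃w (yR²w ∧ x = w)) — i.e. a generalized confluence (Geach) condition.
F1: fails — cR²a but no w with aR²w and c=w.
F2: fails — 3R²0 but no w with 0R²w and 3=w.
F3: condition met.
Valid on: F3.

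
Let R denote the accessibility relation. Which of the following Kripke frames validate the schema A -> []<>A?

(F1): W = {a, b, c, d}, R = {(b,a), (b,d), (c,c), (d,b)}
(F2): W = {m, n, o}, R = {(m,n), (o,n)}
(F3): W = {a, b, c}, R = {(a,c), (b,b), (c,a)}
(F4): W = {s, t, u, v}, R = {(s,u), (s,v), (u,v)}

This is the axiom for symmetry; its first-order frame correspondent is forall x forall y (Rxy -> Ryx).
(F1): fails — Rba but not Rab.
(F2): fails — Ron but not Rno.
(F3): condition met.
(F4): fails — Rsu but not Rus.

(F3)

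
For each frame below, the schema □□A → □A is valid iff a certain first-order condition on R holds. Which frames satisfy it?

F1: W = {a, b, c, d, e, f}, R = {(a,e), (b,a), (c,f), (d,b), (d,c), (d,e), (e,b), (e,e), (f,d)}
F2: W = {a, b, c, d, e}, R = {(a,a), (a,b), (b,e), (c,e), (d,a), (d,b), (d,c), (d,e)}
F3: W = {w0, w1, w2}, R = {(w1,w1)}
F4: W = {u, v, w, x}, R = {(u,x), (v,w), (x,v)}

Frame correspondent (Sahlqvist): ∀x ∀y (Rxy → ∃z (Rxz ∧ Rzy)) — i.e. density.
F1: fails — Rdc but no z with Rdz and Rzc.
F2: fails — Rdc but no z with Rdz and Rzc.
F3: holds.
F4: fails — Rvw but no z with Rvz and Rzw.

F3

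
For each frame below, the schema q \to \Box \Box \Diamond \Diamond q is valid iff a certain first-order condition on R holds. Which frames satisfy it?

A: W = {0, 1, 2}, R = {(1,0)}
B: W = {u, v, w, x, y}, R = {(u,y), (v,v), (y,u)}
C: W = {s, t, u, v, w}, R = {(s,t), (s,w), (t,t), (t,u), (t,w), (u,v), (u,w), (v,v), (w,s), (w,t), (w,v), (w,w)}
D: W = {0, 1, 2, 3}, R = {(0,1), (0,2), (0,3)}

The schema corresponds to a generalized confluence (Geach) condition: \forall x \forall z (x R^2 z \to \exists w (x = w \wedge z R^2 w)).
A: ✓.
B: ✓.
C: fails — sR²v but no w* with s=w* and vR²w*.
D: ✓.

A, B, D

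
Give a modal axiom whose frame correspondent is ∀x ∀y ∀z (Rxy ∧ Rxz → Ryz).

◇s → □◇s

A defining formula is ◇s → □◇s (the 5 axiom).
Suppose ◇s→□◇s is valid. Take Rxy, Rxz and set V(s)={y}. Then ◇s at x, so □◇s at x, so ◇s at z, so some w with Rzw has s; w=y, i.e. Rzy. By symmetry of the argument, Ryz.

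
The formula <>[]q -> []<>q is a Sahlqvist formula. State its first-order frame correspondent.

This schema is the .2 axiom.
It corresponds to convergence: forall x forall y forall z (Rxy & Rxz -> exists w (Ryw & Rzw)).

convergence: forall x forall y forall z (Rxy & Rxz -> exists w (Ryw & Rzw))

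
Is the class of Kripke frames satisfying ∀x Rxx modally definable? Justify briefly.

Yes: it is reflexivity, defined by the T schema □q → q.
Suppose □q→q is valid. At any x set V(q)={w : Rxw}. Then □q holds at x, so q holds at x, i.e. Rxx.

Yes, by □q → q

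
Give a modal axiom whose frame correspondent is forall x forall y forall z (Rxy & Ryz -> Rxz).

□ψ → □□ψ

This is transitivity; the standard corresponding axiom is 4: □ψ → □□ψ.
Suppose □ψ→□□ψ is valid. Take Rxy, Ryz and set V(ψ)={w : Rxw}. Then □ψ at x, so □□ψ at x, so □ψ at y, so ψ at z, i.e. Rxz.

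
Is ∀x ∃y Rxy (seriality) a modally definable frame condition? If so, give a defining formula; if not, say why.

This is a Sahlqvist condition; the D axiom □p → ◇p defines it.

Yes, by □p → ◇p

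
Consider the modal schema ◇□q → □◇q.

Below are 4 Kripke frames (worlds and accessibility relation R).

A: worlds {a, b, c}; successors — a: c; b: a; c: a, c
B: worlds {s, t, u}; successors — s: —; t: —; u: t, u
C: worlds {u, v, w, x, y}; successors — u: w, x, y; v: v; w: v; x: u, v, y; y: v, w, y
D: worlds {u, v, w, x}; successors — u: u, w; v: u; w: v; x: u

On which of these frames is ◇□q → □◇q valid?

The schema corresponds to convergence: ∀x ∀y ∀z (Rxy ∧ Rxz → ∃w (Ryw ∧ Rzw)).
A: holds.
B: fails — Rut and Rut but t and t have no common successor.
C: fails — Rxu and Rxv but u and v have no common successor.
D: fails — Ruw and Ruu but w and u have no common successor.
Valid on: A.

A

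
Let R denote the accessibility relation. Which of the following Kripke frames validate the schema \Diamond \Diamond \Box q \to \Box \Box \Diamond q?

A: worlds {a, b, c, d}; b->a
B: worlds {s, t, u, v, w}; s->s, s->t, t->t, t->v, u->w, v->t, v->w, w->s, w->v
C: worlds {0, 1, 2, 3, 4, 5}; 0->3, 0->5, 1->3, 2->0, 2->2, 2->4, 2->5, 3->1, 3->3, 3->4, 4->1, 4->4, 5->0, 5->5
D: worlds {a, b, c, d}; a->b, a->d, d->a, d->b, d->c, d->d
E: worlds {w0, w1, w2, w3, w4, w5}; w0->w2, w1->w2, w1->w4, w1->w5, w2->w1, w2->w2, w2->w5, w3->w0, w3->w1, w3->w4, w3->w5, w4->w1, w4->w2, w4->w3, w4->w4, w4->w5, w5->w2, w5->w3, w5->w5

A

The schema corresponds to a generalized confluence (Geach) condition: \forall x \forall y \forall z ((x R^2 y \wedge x R^2 z) \to \exists w (yRw \wedge zRw)).
A: condition met.
B: fails — tR²v, tR²w but no w* with vRw* and wRw*.
C: fails — 0R²0, 0R²4 but no w with 0Rw and 4Rw.
D: fails — aR²a, aR²b but no w with aRw and bRw.
E: fails — w4R²w0, w4R²w3 but no w with w0Rw and w3Rw.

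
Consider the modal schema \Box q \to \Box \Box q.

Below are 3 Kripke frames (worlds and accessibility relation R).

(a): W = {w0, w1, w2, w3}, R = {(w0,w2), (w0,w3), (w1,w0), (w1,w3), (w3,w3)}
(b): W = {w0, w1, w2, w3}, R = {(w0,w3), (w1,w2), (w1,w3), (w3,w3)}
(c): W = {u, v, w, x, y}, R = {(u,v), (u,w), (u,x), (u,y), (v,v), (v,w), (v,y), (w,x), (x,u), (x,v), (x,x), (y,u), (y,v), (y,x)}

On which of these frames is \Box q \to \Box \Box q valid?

Frame correspondent (Sahlqvist): \forall x \forall y \forall z (Rxy \wedge Ryz \to Rxz) — i.e. transitivity.
(a): fails — Rw1w0 and Rw0w2 but not Rw1w2.
(b): condition met.
(c): fails — Rwx and Rxu but not Rwu.
Valid on: (b).

(b)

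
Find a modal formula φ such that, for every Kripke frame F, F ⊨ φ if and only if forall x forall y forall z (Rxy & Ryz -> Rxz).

□q → □□q

This is transitivity; the standard corresponding axiom is 4: □q → □□q.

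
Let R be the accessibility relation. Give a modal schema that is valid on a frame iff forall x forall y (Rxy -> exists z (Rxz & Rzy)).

A defining formula is □□p → □p (the C4 axiom).

□□p → □p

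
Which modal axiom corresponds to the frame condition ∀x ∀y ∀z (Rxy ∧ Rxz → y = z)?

This is partial functionality; the standard corresponding axiom is CD: ◇s → □s.
Suppose ◇s→□s is valid. Take Rxy, Rxz and set V(s)={y}. Then ◇s at x, so □s at x, so s at z, i.e. z=y.

◇s → □s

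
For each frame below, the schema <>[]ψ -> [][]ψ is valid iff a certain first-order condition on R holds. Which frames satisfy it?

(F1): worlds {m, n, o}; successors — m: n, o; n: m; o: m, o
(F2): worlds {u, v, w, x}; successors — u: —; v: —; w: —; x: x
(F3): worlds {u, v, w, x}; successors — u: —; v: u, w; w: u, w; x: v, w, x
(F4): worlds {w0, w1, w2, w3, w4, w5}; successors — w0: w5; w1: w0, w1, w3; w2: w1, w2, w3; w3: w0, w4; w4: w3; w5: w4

(F2)

Frame correspondent (Sahlqvist): forall x forall y forall z ((xRy & x R^2 z) -> exists w (yRw & z = w)) — i.e. a generalized confluence (Geach) condition.
(F1): fails — mRn, mR²o but no w with nRw and o=w.
(F2): condition met.
(F3): fails — vRu, vR²u but no t with uRt and u=t.
(F4): fails — w1Rw0, w1R²w0 but no w with w0Rw and w0=w.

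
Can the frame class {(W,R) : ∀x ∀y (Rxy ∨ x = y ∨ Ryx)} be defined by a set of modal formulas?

No — not modally definable

Modal frame validity is preserved under disjoint unions.
Take 4 disjoint single-world reflexive frames: each is trivially connected, but their disjoint union has 4 worlds with no edge between distinct components, so it is not connected.
So no modal formula (or set of formulas) defines exactly the connected frames.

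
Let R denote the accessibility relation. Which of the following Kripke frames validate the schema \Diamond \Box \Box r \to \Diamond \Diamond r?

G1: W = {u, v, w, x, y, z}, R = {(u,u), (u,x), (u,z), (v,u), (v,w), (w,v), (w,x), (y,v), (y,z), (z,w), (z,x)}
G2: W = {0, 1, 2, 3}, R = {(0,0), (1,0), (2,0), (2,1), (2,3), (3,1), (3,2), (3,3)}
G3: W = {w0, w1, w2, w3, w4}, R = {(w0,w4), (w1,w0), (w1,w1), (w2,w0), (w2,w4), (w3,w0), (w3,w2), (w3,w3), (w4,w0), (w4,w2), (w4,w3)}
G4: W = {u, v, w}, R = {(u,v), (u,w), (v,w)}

Frame correspondent (Sahlqvist): \forall x \forall y (xRy \to \exists w (y R^2 w \wedge x R^2 w)) — i.e. a generalized confluence (Geach) condition.
G1: fails — uRx but no t with xR²t and uR²t.
G2: ✓.
G3: ✓.
G4: fails — uRv but no t with vR²t and uR²t.
Valid on: G2, G3.

G2, G3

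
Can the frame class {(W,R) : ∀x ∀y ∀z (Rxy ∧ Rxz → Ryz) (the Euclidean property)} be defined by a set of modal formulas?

This is a Sahlqvist condition; the 5 axiom ◇q → □◇q defines it.
Suppose ◇q→□◇q is valid. Take Rxy, Rxz and set V(q)={y}. Then ◇q at x, so □◇q at x, so ◇q at z, so some w with Rzw has q; w=y, i.e. Rzy. By symmetry of the argument, Ryz.

Yes, by ◇q → □◇q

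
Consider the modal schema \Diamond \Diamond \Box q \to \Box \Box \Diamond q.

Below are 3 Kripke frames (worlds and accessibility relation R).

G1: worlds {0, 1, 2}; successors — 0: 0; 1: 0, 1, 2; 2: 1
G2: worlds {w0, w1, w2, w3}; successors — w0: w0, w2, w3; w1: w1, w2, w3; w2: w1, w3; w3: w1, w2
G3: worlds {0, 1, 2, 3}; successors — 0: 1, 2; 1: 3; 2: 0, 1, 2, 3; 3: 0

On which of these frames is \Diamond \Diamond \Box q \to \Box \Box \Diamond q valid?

G2

Frame correspondent (Sahlqvist): \forall x \forall y \forall z ((x R^2 y \wedge x R^2 z) \to \exists w (yRw \wedge zRw)) — i.e. a generalized confluence (Geach) condition.
G1: fails — 1R²0, 1R²2 but no w with 0Rw and 2Rw.
G2: ✓.
G3: fails — 0R²0, 0R²1 but no w with 0Rw and 1Rw.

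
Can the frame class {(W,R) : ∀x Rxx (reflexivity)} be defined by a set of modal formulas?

Yes: it is reflexivity, defined by the T schema □q → q.

Definable; □q → q defines it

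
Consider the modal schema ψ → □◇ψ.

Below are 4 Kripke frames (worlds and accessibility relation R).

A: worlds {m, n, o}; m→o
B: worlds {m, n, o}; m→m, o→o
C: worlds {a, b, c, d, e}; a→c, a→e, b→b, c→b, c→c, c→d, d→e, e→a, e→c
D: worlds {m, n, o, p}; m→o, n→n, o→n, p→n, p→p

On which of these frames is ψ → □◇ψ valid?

The schema corresponds to symmetry: ∀x ∀y (Rxy → Ryx).
A: fails — Rmo but not Rom.
B: holds.
C: fails — Rde but not Red.
D: fails — Ron but not Rno.

B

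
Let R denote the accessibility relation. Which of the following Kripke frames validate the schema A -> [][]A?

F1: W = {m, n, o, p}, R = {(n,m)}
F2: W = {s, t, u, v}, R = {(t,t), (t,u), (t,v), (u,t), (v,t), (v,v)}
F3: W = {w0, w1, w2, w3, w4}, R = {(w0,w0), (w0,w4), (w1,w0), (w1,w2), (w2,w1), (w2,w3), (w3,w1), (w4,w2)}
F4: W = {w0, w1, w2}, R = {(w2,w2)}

This is the axiom for a generalized confluence (Geach) condition; its first-order frame correspondent is forall x forall z (x R^2 z -> exists w (x = w & z = w)).
F1: ✓.
F2: fails — tR²u but t ≠ u.
F3: fails — w0R²w2 but w0 ≠ w2.
F4: ✓.

F1, F4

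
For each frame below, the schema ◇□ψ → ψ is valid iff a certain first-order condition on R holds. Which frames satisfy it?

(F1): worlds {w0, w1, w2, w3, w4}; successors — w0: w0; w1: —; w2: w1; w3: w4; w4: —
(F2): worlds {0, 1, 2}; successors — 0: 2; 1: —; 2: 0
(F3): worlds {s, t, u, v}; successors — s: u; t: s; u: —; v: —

(F2)

This is the axiom for symmetry; its first-order frame correspondent is ∀x ∀y (Rxy → Ryx).
(F1): fails — Rw2w1 but not Rw1w2.
(F2): condition met.
(F3): fails — Rsu but not Rus.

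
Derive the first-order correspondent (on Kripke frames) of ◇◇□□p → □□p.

∀x ∀y ∀z ((xR²y ∧ xR²z) → ∃w (yR²w ∧ z = w))

This is a Sahlqvist (Geach-type) schema ◇^2□^2p → □^2◇^0p.
Minimal-valuation argument: fix x; take any y with xR^2y and any z with xR^2z. Set V(p) to the set of worlds R-reachable from y in exactly 2 steps. Then □^2p holds at y, so the antecedent holds at x; validity forces ◇^0p at z, giving a w with zR^0w and yR^2w.
First-order correspondent: ∀x ∀y ∀z ((xR²y ∧ xR²z) → ∃w (yR²w ∧ z = w)).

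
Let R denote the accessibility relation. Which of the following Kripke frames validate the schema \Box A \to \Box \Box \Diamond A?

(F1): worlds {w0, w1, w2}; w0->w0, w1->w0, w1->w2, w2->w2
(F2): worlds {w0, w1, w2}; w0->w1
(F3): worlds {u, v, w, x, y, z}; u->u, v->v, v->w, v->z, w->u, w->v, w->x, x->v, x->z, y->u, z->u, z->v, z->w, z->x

The schema corresponds to a generalized confluence (Geach) condition: \forall x \forall z (x R^2 z \to \exists w (xRw \wedge zRw)).
(F1): holds.
(F2): holds.
(F3): fails — vR²u but no t with vRt and uRt.

(F1), (F2)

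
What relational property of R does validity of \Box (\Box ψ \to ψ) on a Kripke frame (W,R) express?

shift-reflexivity: \forall x \forall y (Rxy \to Ryy)

Suppose □(□ψ→ψ) is valid. Take Rxy and set V(ψ)={w : Ryw}. Then at y, □ψ holds; since □(□ψ→ψ) at x, □ψ→ψ at y, so ψ at y, i.e. Ryy.
Conversely, any frame satisfying \forall x \forall y (Rxy \to Ryy) validates the schema.
Frame condition: \forall x \forall y (Rxy \to Ryy).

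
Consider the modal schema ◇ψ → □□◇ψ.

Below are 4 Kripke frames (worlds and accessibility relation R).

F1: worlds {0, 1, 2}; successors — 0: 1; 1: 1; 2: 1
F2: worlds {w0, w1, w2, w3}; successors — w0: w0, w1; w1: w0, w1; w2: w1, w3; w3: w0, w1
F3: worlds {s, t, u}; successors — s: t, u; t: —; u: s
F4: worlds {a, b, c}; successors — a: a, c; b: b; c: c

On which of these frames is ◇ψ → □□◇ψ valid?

F1

Frame correspondent (Sahlqvist): ∀x ∀y ∀z ((xRy ∧ xR²z) → ∃w (y = w ∧ zRw)) — i.e. a generalized confluence (Geach) condition.
F1: ✓.
F2: fails — w2Rw3, w2R²w0 but no w with w3=w and w0Rw.
F3: fails — uRs, uR²t but no w with s=w and tRw.
F4: fails — aRa, aR²c but no w with a=w and cRw.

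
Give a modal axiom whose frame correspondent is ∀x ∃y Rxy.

The condition is seriality. The D schema □p → ◇p defines it.
Suppose □p→◇p is valid. At any x set V(p)=W. Then □p at x, so ◇p at x, so x has a successor.

□p → ◇p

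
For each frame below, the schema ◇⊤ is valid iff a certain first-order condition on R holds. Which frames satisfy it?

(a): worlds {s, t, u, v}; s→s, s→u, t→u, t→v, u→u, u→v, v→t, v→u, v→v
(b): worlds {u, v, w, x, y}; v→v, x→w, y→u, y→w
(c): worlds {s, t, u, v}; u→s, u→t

This is the axiom for seriality; its first-order frame correspondent is ∀x ∃y Rxy.
(a): ✓.
(b): fails — world u has no successor.
(c): fails — world s has no successor.

(a)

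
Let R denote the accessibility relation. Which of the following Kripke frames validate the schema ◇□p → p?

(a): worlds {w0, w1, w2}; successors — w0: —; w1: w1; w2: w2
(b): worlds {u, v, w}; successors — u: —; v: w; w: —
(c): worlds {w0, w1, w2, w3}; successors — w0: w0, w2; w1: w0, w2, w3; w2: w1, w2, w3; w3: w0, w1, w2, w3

(a)

The schema corresponds to symmetry: ∀x ∀y (Rxy → Ryx).
(a): condition met.
(b): fails — Rvw but not Rwv.
(c): fails — Rw1w0 but not Rw0w1.
Valid on: (a).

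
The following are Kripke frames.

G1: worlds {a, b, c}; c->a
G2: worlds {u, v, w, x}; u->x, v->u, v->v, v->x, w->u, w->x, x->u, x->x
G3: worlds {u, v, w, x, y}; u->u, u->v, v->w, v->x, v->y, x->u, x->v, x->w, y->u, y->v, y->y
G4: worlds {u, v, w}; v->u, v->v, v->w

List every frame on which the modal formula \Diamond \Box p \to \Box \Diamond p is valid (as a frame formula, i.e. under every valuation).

This is the axiom for convergence; its first-order frame correspondent is \forall x \forall y \forall z (Rxy \wedge Rxz \to \exists w (Ryw \wedge Rzw)).
G1: fails — Rca and Rca but a and a have no common successor.
G2: satisfies the condition.
G3: fails — Ruv and Ruu but v and u have no common successor.
G4: fails — Rvu and Rvu but u and u have no common successor.
Valid on: G2.

G2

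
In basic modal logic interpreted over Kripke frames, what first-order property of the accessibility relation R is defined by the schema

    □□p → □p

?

density

This schema is the C4 axiom.
Its frame correspondent is density — ∀x ∀y (Rxy → ∃z (Rxz ∧ Rzy)).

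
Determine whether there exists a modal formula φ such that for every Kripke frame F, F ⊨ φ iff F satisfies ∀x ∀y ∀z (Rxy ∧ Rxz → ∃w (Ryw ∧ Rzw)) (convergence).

Yes: it is convergence, defined by the .2 schema ◇□q → □◇q.
Suppose ◇□q→□◇q is valid. Take Rxy, Rxz and set V(q)={w : Ryw}. Then □q at y so ◇□q at x, so □◇q at x, so ◇q at z, giving w with Rzw and Ryw.

Yes — defined by ◇□q → □◇q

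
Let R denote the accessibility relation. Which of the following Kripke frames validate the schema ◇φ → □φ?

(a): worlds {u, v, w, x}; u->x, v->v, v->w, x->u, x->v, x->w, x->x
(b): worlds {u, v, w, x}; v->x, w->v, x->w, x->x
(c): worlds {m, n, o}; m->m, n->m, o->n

(c)

The schema corresponds to partial functionality: ∀x ∀y ∀z (Rxy ∧ Rxz → y = z).
(a): fails — v sees both v and w.
(b): fails — x sees both w and x.
(c): ✓.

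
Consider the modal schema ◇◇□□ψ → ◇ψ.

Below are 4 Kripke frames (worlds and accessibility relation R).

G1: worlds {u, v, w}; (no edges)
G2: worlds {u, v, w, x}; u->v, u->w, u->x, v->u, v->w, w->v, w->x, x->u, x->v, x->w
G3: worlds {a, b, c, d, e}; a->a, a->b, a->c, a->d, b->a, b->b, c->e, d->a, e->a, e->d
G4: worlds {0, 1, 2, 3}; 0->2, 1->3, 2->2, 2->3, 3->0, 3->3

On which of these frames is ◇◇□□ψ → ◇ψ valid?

G1, G2, G4

The schema corresponds to a generalized confluence (Geach) condition: ∀x ∀y (xR²y → ∃w (yR²w ∧ xRw)).
G1: condition met.
G2: condition met.
G3: fails — cR²d but no w with dR²w and cRw.
G4: condition met.
Valid on: G1, G2, G4.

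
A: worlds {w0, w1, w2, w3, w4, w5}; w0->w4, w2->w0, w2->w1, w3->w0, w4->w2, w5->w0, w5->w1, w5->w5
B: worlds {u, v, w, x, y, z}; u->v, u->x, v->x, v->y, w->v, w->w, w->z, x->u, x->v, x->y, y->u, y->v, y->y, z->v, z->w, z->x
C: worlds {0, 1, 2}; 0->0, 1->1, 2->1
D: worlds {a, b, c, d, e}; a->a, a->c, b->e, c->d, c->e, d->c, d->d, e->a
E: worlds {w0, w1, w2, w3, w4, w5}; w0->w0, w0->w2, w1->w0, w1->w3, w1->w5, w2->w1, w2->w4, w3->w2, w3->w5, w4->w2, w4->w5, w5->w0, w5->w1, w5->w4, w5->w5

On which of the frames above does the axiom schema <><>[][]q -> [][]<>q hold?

B, C

This is the axiom for a generalized confluence (Geach) condition; its first-order frame correspondent is forall x forall y forall z ((x R^2 y & x R^2 z) -> exists w (y R^2 w & zRw)).
A: fails — w0R²w2, w0R²w2 but no w with w2R²w and w2Rw.
B: satisfies the condition.
C: satisfies the condition.
D: fails — aR²d, aR²e but no w with dR²w and eRw.
E: fails — w0R²w2, w0R²w2 but no w with w2R²w and w2Rw.
Valid on: B, C.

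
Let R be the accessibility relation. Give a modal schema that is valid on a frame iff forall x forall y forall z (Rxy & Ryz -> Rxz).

□p → □□p

The condition is transitivity. The 4 schema □p → □□p defines it.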